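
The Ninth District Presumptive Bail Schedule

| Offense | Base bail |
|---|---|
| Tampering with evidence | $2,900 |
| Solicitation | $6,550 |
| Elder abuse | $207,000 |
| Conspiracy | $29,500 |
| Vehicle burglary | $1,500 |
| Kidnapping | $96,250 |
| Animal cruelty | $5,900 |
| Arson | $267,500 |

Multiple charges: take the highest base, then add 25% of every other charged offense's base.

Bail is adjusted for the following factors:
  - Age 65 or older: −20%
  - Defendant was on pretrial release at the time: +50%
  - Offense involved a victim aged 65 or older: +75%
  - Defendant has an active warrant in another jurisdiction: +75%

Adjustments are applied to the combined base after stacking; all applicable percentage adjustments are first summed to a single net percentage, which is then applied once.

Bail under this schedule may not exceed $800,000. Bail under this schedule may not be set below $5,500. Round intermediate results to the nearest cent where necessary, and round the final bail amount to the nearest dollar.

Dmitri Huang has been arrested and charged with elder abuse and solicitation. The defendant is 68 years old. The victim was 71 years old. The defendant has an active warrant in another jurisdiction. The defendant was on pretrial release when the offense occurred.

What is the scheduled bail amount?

$584,185

Base amounts from the schedule: elder abuse $207,000; solicitation $6,550.
Stacking rule: highest base plus 25% of each additional charge. Highest is elder abuse at $207,000. Additional: $6,550 × 25% = $1,637.50. Combined base = $207,000 + $1,637.50 = $208,637.50.
Net percentage adjustment: −20% +50% +75% +75% = +180%. $208,637.50 × 2.8 = $584,185.
$584,185 is within the $800,000 maximum.
$584,185 is at or above the $5,500 minimum.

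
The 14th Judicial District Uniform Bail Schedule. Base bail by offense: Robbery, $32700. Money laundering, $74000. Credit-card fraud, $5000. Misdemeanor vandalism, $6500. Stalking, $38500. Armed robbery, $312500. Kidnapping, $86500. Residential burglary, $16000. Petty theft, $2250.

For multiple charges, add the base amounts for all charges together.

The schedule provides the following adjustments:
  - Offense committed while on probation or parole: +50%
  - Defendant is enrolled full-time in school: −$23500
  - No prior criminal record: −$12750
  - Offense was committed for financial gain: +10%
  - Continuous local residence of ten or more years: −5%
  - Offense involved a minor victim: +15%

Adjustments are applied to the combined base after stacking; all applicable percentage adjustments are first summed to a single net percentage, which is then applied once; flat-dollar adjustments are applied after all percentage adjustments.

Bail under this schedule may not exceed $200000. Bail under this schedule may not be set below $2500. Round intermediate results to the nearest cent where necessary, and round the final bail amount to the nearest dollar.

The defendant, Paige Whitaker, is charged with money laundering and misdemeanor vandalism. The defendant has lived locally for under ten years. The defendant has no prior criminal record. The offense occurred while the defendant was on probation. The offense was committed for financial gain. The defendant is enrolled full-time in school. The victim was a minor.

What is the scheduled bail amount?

$104625

Base amounts from the schedule: money laundering $74000; misdemeanor vandalism $6500.
Stacking rule: sum of all bases. $74000 + $6500 = $80500.
Net percentage adjustment: +50% +10% +15% = +75%. $80500 × 1.75 = $140875.
Defendant is enrolled full-time in school (−$23500 flat): $140875 − $23500 = $117375.
No prior criminal record (−$12750 flat): $117375 − $12750 = $104625.
$104625 is within the $200000 maximum.
$104625 is at or above the $2500 minimum.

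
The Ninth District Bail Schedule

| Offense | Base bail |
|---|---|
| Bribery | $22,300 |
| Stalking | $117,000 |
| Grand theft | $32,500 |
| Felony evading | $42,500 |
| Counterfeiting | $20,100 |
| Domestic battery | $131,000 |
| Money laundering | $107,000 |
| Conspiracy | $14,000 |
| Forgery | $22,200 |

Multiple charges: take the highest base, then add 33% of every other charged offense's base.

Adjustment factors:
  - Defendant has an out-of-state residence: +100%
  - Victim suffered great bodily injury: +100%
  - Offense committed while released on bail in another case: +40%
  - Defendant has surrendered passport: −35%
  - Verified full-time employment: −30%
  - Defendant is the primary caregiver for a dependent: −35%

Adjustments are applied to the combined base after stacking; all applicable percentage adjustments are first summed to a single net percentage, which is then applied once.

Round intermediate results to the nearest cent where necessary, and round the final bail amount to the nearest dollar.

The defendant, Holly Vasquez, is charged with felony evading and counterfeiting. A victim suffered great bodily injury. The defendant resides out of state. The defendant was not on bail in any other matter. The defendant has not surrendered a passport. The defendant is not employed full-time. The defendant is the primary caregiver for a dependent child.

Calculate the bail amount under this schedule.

$130,202

Base amounts from the schedule: felony evading $42,500; counterfeiting $20,100.
Stacking rule: highest base plus 33% of each additional charge. Highest is felony evading at $42,500. Additional: $20,100 × 33% = $6,633. Combined base = $42,500 + $6,633 = $49,133.
Net percentage adjustment: +100% +100% −35% = +165%. $49,133 × 2.65 = $130,202.45.
Rounded to the nearest dollar: $130,202.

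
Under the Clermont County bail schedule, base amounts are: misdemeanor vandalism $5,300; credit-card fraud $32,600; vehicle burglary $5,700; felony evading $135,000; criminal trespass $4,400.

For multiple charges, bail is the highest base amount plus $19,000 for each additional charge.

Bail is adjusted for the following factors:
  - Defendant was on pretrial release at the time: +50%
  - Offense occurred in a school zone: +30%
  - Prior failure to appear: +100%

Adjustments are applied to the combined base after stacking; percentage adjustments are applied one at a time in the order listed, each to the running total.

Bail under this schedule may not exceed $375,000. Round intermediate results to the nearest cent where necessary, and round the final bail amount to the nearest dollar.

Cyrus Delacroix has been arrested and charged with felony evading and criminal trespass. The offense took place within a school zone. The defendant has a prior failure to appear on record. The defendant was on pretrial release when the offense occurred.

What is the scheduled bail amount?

$375,000

Base amounts from the schedule: felony evading $135,000; criminal trespass $4,400.
Stacking rule: highest base plus $19,000 per additional charge. Highest is felony evading at $135,000; 1 additional charge → +$19,000. Combined base = $154,000.
Defendant was on pretrial release at the time (+50%): $154,000 × 1.5 = $231,000.
Offense occurred in a school zone (+30%): $231,000 × 1.3 = $300,300.
Prior failure to appear (+100%): $300,300 × 2 = $600,600.
Result $600,600 exceeds the maximum of $375,000; bail is capped at $375,000.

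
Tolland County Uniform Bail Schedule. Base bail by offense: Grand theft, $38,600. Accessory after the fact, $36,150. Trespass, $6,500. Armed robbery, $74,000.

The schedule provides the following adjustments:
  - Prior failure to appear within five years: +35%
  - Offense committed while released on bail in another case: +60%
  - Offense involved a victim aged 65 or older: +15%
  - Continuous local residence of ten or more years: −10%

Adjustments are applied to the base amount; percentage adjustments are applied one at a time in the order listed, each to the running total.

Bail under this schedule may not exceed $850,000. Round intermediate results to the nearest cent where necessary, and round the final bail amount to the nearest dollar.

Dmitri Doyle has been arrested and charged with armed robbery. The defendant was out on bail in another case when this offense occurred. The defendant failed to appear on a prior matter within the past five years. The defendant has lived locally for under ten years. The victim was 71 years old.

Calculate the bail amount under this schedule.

$183,816

Base amounts from the schedule: armed robbery $74,000.
Single charge. Combined base = $74,000.
Prior failure to appear within five years (+35%): $74,000 × 1.35 = $99,900.
Offense committed while released on bail in another case (+60%): $99,900 × 1.6 = $159,840.
Offense involved a victim aged 65 or older (+15%): $159,840 × 1.15 = $183,816.
$183,816 is within the $850,000 maximum.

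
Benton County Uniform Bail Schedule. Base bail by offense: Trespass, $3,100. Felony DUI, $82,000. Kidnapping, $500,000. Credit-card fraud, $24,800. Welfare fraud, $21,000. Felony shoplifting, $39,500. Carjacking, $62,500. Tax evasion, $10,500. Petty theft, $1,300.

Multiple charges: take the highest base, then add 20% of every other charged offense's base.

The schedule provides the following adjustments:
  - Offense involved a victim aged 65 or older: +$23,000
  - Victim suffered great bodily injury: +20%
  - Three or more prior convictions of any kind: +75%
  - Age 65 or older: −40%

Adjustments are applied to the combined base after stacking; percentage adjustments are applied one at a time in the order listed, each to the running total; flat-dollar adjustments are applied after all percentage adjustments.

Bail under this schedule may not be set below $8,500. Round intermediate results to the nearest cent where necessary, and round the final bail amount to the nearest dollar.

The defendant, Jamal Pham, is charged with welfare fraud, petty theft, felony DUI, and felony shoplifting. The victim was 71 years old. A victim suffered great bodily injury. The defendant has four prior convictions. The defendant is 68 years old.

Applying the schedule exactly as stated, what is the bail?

$141,894

Base amounts from the schedule: welfare fraud $21,000; petty theft $1,300; felony DUI $82,000; felony shoplifting $39,500.
Stacking rule: highest base plus 20% of each additional charge. Highest is felony DUI at $82,000. Additional: $21,000 × 20% = $4,200; $1,300 × 20% = $260; $39,500 × 20% = $7,900. Combined base = $82,000 + $12,360 = $94,360.
Victim suffered great bodily injury (+20%): $94,360 × 1.2 = $113,232.
Three or more prior convictions of any kind (+75%): $113,232 × 1.75 = $198,156.
Age 65 or older (−40%): $198,156 × 0.6 = $118,893.60.
Offense involved a victim aged 65 or older (+$23,000 flat): $118,893.60 + $23,000 = $141,893.60.
$141,893.60 is at or above the $8,500 minimum.
Rounded to the nearest dollar: $141,894.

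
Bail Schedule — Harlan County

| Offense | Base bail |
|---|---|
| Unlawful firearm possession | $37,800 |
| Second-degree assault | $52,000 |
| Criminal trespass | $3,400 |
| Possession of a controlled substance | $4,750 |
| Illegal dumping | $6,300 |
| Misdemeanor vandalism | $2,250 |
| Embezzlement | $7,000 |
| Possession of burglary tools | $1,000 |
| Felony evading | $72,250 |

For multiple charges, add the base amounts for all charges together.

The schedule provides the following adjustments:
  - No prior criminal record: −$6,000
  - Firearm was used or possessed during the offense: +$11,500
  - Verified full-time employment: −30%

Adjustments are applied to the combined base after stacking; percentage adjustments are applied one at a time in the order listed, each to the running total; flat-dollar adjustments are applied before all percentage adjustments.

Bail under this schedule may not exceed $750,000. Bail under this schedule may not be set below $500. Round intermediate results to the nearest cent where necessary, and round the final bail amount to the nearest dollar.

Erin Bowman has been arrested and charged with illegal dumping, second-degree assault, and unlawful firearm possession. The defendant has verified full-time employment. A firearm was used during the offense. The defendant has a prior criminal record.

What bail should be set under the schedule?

Base amounts from the schedule: illegal dumping $6,300; second-degree assault $52,000; unlawful firearm possession $37,800.
Stacking rule: sum of all bases. $6,300 + $52,000 + $37,800 = $96,100.
Firearm was used or possessed during the offense (+$11,500 flat): $96,100 + $11,500 = $107,600.
Verified full-time employment (−30%): $107,600 × 0.7 = $75,320.
$75,320 is within the $750,000 maximum.
$75,320 is at or above the $500 minimum.

$75,320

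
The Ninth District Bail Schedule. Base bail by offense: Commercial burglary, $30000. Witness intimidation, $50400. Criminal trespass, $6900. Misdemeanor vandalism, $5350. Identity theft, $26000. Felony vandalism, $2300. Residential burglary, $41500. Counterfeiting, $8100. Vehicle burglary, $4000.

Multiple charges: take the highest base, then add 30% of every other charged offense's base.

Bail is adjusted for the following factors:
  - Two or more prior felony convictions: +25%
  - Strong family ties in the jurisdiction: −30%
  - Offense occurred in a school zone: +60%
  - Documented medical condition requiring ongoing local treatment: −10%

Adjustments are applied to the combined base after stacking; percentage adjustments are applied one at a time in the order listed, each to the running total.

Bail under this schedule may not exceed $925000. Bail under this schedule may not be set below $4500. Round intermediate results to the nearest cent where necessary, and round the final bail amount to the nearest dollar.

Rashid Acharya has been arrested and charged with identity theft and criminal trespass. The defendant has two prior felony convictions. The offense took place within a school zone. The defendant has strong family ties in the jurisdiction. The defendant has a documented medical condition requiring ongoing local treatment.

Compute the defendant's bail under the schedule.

$35368

Base amounts from the schedule: identity theft $26000; criminal trespass $6900.
Stacking rule: highest base plus 30% of each additional charge. Highest is identity theft at $26000. Additional: $6900 × 30% = $2070. Combined base = $26000 + $2070 = $28070.
Two or more prior felony convictions (+25%): $28070 × 1.25 = $35087.50.
Strong family ties in the jurisdiction (−30%): $35087.50 × 0.7 = $24561.25.
Offense occurred in a school zone (+60%): $24561.25 × 1.6 = $39298.
Documented medical condition requiring ongoing local treatment (−10%): $39298 × 0.9 = $35368.20.
$35368.20 is within the $925000 maximum.
$35368.20 is at or above the $4500 minimum.
Rounded to the nearest dollar: $35368.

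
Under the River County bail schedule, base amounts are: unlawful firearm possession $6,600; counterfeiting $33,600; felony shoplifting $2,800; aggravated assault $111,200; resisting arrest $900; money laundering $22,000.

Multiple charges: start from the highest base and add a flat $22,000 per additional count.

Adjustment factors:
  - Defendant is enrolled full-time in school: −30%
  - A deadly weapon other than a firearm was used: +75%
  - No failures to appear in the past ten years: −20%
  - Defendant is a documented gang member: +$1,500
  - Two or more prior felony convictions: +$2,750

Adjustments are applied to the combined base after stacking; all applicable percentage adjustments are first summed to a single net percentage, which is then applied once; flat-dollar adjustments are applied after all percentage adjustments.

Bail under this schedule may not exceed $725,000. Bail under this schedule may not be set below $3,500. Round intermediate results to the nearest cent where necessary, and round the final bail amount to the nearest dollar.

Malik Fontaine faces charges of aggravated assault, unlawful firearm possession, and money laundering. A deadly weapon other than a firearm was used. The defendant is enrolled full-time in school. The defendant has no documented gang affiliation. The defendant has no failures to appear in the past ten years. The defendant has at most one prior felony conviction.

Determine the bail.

Base amounts from the schedule: aggravated assault $111,200; unlawful firearm possession $6,600; money laundering $22,000.
Stacking rule: highest base plus $22,000 per additional charge. Highest is aggravated assault at $111,200; 2 additional charges → +$44,000. Combined base = $155,200.
Net percentage adjustment: −30% +75% −20% = +25%. $155,200 × 1.25 = $194,000.
$194,000 is within the $725,000 maximum.
$194,000 is at or above the $3,500 minimum.

$194,000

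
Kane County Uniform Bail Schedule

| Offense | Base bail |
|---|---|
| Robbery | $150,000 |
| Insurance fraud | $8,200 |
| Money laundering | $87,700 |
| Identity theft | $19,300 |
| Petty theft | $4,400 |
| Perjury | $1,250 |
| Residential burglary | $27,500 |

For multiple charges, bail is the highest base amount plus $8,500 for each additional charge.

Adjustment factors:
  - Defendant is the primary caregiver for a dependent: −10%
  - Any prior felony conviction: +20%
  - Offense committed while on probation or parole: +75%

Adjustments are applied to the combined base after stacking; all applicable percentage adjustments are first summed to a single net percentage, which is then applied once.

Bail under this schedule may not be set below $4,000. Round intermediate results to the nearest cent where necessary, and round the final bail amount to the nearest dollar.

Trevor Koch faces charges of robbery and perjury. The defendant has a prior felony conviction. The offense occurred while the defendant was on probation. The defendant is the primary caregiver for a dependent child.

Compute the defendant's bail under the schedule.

Base amounts from the schedule: robbery $150,000; perjury $1,250.
Stacking rule: highest base plus $8,500 per additional charge. Highest is robbery at $150,000; 1 additional charge → +$8,500. Combined base = $158,500.
Net percentage adjustment: −10% +20% +75% = +85%. $158,500 × 1.85 = $293,225.
$293,225 is at or above the $4,000 minimum.

$293,225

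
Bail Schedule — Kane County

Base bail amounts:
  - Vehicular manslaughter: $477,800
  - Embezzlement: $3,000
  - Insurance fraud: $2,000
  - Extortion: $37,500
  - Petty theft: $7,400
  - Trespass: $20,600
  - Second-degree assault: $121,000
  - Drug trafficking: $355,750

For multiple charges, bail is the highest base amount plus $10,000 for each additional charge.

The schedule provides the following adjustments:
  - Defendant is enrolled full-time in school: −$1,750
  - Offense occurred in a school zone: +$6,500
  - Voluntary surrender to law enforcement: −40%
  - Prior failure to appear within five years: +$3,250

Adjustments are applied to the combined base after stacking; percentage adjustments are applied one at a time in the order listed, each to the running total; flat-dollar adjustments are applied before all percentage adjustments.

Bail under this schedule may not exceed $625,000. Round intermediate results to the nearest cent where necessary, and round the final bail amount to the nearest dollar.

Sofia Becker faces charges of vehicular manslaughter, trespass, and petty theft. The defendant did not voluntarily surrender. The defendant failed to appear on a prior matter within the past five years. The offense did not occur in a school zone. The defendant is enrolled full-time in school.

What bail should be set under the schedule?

$499,300

Base amounts from the schedule: vehicular manslaughter $477,800; trespass $20,600; petty theft $7,400.
Stacking rule: highest base plus $10,000 per additional charge. Highest is vehicular manslaughter at $477,800; 2 additional charges → +$20,000. Combined base = $497,800.
Defendant is enrolled full-time in school (−$1,750 flat): $497,800 − $1,750 = $496,050.
Prior failure to appear within five years (+$3,250 flat): $496,050 + $3,250 = $499,300.
$499,300 is within the $625,000 maximum.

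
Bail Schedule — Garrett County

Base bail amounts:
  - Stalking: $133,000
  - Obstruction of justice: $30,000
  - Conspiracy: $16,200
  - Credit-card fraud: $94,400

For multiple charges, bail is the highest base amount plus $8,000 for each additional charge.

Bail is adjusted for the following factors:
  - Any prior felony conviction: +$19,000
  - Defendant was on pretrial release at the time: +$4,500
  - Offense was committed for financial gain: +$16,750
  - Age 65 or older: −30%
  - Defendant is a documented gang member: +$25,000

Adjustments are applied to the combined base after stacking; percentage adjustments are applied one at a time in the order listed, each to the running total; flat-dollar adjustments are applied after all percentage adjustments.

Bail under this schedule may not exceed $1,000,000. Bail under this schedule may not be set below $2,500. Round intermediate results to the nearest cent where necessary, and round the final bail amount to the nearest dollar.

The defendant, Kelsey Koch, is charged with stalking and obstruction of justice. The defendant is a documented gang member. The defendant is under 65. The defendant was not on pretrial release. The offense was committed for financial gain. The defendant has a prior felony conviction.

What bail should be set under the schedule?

$201,750

Base amounts from the schedule: stalking $133,000; obstruction of justice $30,000.
Stacking rule: highest base plus $8,000 per additional charge. Highest is stalking at $133,000; 1 additional charge → +$8,000. Combined base = $141,000.
Any prior felony conviction (+$19,000 flat): $141,000 + $19,000 = $160,000.
Offense was committed for financial gain (+$16,750 flat): $160,000 + $16,750 = $176,750.
Defendant is a documented gang member (+$25,000 flat): $176,750 + $25,000 = $201,750.
$201,750 is within the $1,000,000 maximum.
$201,750 is at or above the $2,500 minimum.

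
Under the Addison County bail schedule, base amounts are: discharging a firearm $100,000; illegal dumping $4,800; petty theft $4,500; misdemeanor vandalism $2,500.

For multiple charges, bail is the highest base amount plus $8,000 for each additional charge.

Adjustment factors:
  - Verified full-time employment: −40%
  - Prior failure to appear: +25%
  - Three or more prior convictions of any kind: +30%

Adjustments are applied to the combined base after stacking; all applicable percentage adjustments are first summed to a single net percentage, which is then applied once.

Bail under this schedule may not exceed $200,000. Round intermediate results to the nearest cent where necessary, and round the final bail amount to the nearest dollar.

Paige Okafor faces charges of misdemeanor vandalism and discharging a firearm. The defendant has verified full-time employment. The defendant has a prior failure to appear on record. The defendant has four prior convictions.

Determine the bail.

Base amounts from the schedule: misdemeanor vandalism $2,500; discharging a firearm $100,000.
Stacking rule: highest base plus $8,000 per additional charge. Highest is discharging a firearm at $100,000; 1 additional charge → +$8,000. Combined base = $108,000.
Net percentage adjustment: −40% +25% +30% = +15%. $108,000 × 1.15 = $124,200.
$124,200 is within the $200,000 maximum.

$124,200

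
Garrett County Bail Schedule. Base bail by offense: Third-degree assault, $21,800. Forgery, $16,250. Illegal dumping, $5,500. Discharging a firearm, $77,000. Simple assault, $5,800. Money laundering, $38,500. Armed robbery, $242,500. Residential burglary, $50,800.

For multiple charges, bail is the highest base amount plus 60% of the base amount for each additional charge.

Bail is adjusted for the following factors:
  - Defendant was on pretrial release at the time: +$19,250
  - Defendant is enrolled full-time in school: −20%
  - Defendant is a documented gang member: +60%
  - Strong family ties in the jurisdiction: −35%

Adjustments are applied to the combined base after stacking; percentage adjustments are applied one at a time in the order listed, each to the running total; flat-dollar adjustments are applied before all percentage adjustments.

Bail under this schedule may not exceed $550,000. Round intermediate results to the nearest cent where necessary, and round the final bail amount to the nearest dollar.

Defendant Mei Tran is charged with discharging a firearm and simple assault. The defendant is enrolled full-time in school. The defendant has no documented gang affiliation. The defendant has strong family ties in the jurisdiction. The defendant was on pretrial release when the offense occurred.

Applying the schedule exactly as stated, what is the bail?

$51,860

Base amounts from the schedule: discharging a firearm $77,000; simple assault $5,800.
Stacking rule: highest base plus 60% of each additional charge. Highest is discharging a firearm at $77,000. Additional: $5,800 × 60% = $3,480. Combined base = $77,000 + $3,480 = $80,480.
Defendant was on pretrial release at the time (+$19,250 flat): $80,480 + $19,250 = $99,730.
Defendant is enrolled full-time in school (−20%): $99,730 × 0.8 = $79,784.
Strong family ties in the jurisdiction (−35%): $79,784 × 0.65 = $51,859.60.
$51,859.60 is within the $550,000 maximum.
Rounded to the nearest dollar: $51,860.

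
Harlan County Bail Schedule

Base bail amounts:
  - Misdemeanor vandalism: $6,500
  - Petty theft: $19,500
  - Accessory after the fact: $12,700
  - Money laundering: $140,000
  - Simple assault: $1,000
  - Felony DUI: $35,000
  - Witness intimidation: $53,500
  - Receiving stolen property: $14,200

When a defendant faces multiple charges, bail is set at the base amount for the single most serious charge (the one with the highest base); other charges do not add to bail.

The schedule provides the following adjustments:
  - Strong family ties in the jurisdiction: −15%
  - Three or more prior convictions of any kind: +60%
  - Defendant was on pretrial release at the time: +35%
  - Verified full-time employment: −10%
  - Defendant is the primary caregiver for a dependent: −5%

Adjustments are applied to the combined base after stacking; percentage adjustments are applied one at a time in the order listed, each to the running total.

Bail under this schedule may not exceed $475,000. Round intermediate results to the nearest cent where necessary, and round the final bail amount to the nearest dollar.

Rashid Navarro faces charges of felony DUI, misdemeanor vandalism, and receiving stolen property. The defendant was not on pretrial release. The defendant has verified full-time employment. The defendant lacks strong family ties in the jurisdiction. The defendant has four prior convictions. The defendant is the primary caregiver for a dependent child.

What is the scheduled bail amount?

$47,880

Base amounts from the schedule: felony DUI $35,000; misdemeanor vandalism $6,500; receiving stolen property $14,200.
Stacking rule: use the highest base only. Highest is felony DUI at $35,000. Combined base = $35,000.
Three or more prior convictions of any kind (+60%): $35,000 × 1.6 = $56,000.
Verified full-time employment (−10%): $56,000 × 0.9 = $50,400.
Defendant is the primary caregiver for a dependent (−5%): $50,400 × 0.95 = $47,880.
$47,880 is within the $475,000 maximum.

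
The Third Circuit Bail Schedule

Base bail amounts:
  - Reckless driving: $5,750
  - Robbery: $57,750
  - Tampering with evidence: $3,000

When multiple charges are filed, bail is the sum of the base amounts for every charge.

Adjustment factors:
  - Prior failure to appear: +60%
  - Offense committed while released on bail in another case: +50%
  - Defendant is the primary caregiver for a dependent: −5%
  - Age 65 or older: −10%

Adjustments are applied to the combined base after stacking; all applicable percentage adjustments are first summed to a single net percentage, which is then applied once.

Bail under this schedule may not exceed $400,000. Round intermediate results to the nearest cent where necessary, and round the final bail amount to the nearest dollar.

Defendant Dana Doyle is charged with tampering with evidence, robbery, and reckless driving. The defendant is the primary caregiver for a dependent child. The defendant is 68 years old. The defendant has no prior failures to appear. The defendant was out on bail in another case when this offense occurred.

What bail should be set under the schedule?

Base amounts from the schedule: tampering with evidence $3,000; robbery $57,750; reckless driving $5,750.
Stacking rule: sum of all bases. $3,000 + $57,750 + $5,750 = $66,500.
Net percentage adjustment: +50% −5% −10% = +35%. $66,500 × 1.35 = $89,775.
$89,775 is within the $400,000 maximum.

$89,775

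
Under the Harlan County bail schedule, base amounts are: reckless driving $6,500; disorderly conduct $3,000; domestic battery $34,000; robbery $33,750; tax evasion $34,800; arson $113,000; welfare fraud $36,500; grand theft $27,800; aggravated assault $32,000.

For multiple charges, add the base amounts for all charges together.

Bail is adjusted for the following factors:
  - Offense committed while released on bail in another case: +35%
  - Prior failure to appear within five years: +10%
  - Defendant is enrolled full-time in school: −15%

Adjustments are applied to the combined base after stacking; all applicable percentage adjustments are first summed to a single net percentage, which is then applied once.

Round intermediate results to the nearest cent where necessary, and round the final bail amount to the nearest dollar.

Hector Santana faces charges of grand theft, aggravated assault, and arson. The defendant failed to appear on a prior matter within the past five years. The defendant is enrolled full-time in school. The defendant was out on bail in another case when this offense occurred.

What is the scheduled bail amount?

Base amounts from the schedule: grand theft $27,800; aggravated assault $32,000; arson $113,000.
Stacking rule: sum of all bases. $27,800 + $32,000 + $113,000 = $172,800.
Net percentage adjustment: +35% +10% −15% = +30%. $172,800 × 1.3 = $224,640.

$224,640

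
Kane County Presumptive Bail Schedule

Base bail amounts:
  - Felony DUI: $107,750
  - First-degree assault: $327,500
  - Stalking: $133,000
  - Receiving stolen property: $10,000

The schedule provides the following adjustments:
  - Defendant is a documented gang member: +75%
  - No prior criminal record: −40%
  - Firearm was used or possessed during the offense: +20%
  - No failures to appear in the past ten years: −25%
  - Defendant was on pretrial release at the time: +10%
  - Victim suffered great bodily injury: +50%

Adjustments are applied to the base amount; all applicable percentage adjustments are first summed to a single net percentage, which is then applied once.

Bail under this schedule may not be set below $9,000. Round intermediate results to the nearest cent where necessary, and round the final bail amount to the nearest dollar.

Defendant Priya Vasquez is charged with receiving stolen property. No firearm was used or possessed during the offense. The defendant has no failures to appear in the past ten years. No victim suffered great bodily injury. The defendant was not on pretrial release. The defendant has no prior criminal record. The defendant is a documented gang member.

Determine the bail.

Base amounts from the schedule: receiving stolen property $10,000.
Single charge. Combined base = $10,000.
Net percentage adjustment: +75% −40% −25% = +10%. $10,000 × 1.1 = $11,000.
$11,000 is at or above the $9,000 minimum.

$11,000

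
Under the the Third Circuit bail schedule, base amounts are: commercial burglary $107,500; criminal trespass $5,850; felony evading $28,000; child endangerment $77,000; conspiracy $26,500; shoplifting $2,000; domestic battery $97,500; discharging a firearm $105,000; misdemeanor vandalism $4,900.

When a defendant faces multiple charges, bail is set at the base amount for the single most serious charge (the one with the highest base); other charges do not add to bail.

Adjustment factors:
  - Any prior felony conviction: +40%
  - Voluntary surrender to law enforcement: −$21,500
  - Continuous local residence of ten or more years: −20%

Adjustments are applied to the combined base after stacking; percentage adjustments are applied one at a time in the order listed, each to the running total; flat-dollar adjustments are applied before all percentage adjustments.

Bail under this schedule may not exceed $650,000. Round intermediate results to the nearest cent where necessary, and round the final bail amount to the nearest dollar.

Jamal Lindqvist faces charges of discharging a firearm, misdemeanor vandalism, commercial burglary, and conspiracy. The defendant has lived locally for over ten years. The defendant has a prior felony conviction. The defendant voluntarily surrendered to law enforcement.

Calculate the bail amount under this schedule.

Base amounts from the schedule: discharging a firearm $105,000; misdemeanor vandalism $4,900; commercial burglary $107,500; conspiracy $26,500.
Stacking rule: use the highest base only. Highest is commercial burglary at $107,500. Combined base = $107,500.
Voluntary surrender to law enforcement (−$21,500 flat): $107,500 − $21,500 = $86,000.
Any prior felony conviction (+40%): $86,000 × 1.4 = $120,400.
Continuous local residence of ten or more years (−20%): $120,400 × 0.8 = $96,320.
$96,320 is within the $650,000 maximum.

$96,320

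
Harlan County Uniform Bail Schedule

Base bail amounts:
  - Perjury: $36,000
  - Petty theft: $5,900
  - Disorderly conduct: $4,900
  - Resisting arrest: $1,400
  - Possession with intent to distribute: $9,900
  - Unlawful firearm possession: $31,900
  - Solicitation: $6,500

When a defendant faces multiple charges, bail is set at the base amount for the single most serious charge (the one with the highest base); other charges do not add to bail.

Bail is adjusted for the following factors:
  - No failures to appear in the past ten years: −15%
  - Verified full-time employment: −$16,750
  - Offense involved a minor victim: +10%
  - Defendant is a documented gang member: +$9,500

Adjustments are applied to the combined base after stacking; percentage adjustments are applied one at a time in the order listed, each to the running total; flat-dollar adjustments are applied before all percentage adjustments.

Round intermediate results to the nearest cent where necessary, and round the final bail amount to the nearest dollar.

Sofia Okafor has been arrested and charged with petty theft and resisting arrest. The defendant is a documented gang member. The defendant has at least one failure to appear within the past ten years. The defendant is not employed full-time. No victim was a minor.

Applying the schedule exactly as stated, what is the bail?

$15,400

Base amounts from the schedule: petty theft $5,900; resisting arrest $1,400.
Stacking rule: use the highest base only. Highest is petty theft at $5,900. Combined base = $5,900.
Defendant is a documented gang member (+$9,500 flat): $5,900 + $9,500 = $15,400.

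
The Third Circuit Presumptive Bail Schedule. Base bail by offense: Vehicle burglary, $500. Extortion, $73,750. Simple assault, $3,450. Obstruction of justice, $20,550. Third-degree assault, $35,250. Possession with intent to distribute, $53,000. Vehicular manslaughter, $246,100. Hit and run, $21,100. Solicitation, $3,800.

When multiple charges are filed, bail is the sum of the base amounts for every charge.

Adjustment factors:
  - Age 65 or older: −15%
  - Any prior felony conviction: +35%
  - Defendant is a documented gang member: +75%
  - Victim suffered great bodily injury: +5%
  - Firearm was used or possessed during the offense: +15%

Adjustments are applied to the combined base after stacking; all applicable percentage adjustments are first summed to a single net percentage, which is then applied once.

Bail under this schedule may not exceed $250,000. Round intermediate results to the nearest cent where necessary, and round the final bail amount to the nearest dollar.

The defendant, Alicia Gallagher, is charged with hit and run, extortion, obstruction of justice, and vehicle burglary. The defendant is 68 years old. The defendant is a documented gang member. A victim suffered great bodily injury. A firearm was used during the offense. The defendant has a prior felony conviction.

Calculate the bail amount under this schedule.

$249,185

Base amounts from the schedule: hit and run $21,100; extortion $73,750; obstruction of justice $20,550; vehicle burglary $500.
Stacking rule: sum of all bases. $21,100 + $73,750 + $20,550 + $500 = $115,900.
Net percentage adjustment: −15% +35% +75% +5% +15% = +115%. $115,900 × 2.15 = $249,185.
$249,185 is within the $250,000 maximum.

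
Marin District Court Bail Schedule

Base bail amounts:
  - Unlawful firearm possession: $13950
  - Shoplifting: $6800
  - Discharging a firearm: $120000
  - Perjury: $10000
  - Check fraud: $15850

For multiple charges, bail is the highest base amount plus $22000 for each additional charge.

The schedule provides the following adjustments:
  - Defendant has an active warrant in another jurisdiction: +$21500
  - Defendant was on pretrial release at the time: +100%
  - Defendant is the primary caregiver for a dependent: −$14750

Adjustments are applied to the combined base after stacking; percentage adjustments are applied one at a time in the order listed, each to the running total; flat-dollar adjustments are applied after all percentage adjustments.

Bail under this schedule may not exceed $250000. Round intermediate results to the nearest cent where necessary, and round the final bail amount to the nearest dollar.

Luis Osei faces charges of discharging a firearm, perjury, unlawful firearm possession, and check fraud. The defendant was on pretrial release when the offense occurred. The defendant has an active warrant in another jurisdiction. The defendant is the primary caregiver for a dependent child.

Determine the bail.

$250000

Base amounts from the schedule: discharging a firearm $120000; perjury $10000; unlawful firearm possession $13950; check fraud $15850.
Stacking rule: highest base plus $22000 per additional charge. Highest is discharging a firearm at $120000; 3 additional charges → +$66000. Combined base = $186000.
Defendant was on pretrial release at the time (+100%): $186000 × 2 = $372000.
Defendant has an active warrant in another jurisdiction (+$21500 flat): $372000 + $21500 = $393500.
Defendant is the primary caregiver for a dependent (−$14750 flat): $393500 − $14750 = $378750.
Result $378750 exceeds the maximum of $250000; bail is capped at $250000.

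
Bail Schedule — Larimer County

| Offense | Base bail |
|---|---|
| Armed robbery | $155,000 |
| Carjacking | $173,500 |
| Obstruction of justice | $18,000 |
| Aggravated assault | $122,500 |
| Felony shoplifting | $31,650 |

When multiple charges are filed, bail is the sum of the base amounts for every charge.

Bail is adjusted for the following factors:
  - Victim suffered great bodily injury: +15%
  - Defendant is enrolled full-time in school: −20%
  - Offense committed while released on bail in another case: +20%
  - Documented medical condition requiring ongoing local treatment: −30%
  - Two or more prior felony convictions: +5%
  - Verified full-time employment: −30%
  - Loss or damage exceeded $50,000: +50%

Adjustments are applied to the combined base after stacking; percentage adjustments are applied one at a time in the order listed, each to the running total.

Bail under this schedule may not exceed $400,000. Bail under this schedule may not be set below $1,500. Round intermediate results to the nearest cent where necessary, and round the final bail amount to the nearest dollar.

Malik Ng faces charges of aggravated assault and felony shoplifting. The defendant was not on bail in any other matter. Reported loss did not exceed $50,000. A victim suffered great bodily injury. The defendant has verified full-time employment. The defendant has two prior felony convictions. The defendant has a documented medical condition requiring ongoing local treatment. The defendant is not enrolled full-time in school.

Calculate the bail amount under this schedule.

Base amounts from the schedule: aggravated assault $122,500; felony shoplifting $31,650.
Stacking rule: sum of all bases. $122,500 + $31,650 = $154,150.
Victim suffered great bodily injury (+15%): $154,150 × 1.15 = $177,272.50.
Documented medical condition requiring ongoing local treatment (−30%): $177,272.50 × 0.7 = $124,090.75.
Two or more prior felony convictions (+5%): $124,090.75 × 1.05 = $130,295.29.
Verified full-time employment (−30%): $130,295.29 × 0.7 = $91,206.70.
$91,206.70 is within the $400,000 maximum.
$91,206.70 is at or above the $1,500 minimum.
Rounded to the nearest dollar: $91,207.

$91,207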